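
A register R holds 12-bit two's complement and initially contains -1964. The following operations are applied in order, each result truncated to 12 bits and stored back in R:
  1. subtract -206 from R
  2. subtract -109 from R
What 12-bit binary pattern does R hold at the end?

100110001111

Start: R = -1964 = 100001010100.
R = -1964 − (-206) = -1758 = 100100100010
R = -1758 − (-109) = -1649 = 100110001111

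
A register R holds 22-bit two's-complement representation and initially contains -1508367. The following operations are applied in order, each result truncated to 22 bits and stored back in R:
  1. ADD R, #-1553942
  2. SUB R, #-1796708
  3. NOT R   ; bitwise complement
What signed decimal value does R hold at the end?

Start: R = -1508367 = 1010001111101111110001.
R = -1508367 + (-1553942) = -3062309; wraps to 1131995 = 0100010100010111011011
R = 1131995 − (-1796708) = 2928703; wraps to -1265601 = 1011001011000000111111
R = NOT 1011001011000000111111 = 0100110100111111000000 = 1265600

1265600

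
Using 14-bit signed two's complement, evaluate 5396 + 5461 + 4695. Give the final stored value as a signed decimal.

-832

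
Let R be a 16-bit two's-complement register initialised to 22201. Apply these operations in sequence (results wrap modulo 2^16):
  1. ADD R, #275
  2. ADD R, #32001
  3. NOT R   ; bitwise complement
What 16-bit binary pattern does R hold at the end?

0010101100110010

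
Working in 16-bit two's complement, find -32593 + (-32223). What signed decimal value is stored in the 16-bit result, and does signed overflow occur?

-32593 → 1000000010101111
-32223 → 1000001000100001
  1000000010101111
+ 1000001000100001
= 0000001011010000  (discard carry-out 1)
Result 0000001011010000: MSB = 0 → value 720.
Both addends are negative but the stored result is non-negative: signed overflow. The true value -32593 + (-32223) = -64816 lies outside [-32768, 32767].

720; overflow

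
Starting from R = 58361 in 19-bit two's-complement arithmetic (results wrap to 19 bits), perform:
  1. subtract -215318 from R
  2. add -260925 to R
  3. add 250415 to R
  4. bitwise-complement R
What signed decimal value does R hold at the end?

261118

Start: R = 58361 = 0001110001111111001.
R = 58361 − (-215318) = 273679; wraps to -250609 = 1000010110100001111
R = -250609 + (-260925) = -511534; wraps to 12754 = 0000011000111010010
R = 12754 + 250415 = 263169; wraps to -261119 = 1000000010000000001
R = NOT 1000000010000000001 = 0111111101111111110 = 261118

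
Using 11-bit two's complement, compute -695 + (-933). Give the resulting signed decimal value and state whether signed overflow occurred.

420; overflow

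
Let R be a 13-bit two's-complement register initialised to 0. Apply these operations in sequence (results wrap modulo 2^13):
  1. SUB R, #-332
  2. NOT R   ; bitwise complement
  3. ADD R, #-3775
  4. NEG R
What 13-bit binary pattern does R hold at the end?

1000000001100

Start: R = 0 = 0000000000000.
R = 0 − (-332) = 332 = 0000101001100
R = NOT 0000101001100 = 1111010110011 = -333
R = -333 + (-3775) = -4108; wraps to 4084 = 0111111110100
R = −(4084) = -4084 = 1000000001100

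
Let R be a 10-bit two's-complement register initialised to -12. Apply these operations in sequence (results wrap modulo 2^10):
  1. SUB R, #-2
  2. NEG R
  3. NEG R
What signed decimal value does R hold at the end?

-10

Start: R = -12 = 1111110100.
R = -12 − (-2) = -10 = 1111110110
R = −(-10) = 10 = 0000001010
R = −(10) = -10 = 1111110110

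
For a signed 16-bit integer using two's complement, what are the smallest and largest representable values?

Minimum: −2^15 = -32768.
Maximum: 2^15 − 1 = 32767.

min = -32768, max = 32767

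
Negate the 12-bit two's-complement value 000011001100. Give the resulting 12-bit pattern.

Invert: 111100110011. Add 1: 111100110100.

111100110100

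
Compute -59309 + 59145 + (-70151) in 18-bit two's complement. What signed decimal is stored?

-70315

-59309 + 59145 = -164 (111111111101011100)
-164 + (-70151) = -70315 (101110110101010101)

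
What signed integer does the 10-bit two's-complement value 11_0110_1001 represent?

MSB is 1, so the value is negative.
Unsigned reading: 873. Subtract 2^10 = 1024: 873 − 1024 = -151.

-151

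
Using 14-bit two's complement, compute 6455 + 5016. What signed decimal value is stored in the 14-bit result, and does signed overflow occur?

6455 → 01100100110111
5016 → 01001110011000
  01100100110111
+ 01001110011000
= 10110011001111
Result 10110011001111: MSB = 1 → 11471 − 16384 = -4913.
Both addends are non-negative but the stored result is negative: signed overflow. The true value 6455 + 5016 = 11471 lies outside [-8192, 8191].

-4913; overflow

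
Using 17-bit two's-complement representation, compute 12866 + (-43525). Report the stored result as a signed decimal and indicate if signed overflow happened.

-30659; no overflow

12866 → 00011001001000010
-43525 → 10101010111111011
  00011001001000010
+ 10101010111111011
= 11000100000111101
Result 11000100000111101: MSB = 1 → 100413 − 131072 = -30659.
Addends have opposite signs, so signed overflow cannot occur.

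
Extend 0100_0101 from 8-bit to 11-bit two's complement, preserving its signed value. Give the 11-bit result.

MSB of 01000101 is 0; replicate it into the new high bits.
000|01000101 → 00001000101 (still 69).

00001000101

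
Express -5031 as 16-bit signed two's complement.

1110110001011001

|-5031| = 5031 = 0001001110100111 in 16 bits.
Invert the bits: 1110110001011000. Add 1: 1110110001011001.
Check: 1110110001011001 reads as 60505 − 65536 = -5031.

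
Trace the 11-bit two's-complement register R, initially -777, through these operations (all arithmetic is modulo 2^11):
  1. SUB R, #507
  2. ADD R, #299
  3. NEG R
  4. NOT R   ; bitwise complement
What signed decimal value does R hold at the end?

Start: R = -777 = 10011110111.
R = -777 − 507 = -1284; wraps to 764 = 01011111100
R = 764 + 299 = 1063; wraps to -985 = 10000100111
R = −(-985) = 985 = 01111011001
R = NOT 01111011001 = 10000100110 = -986

-986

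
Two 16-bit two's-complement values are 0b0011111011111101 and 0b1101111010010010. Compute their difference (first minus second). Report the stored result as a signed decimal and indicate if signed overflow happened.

24683; no overflow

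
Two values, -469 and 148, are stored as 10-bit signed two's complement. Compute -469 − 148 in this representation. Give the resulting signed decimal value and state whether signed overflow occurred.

407; overflow

-469 → 1000101011
148 → 0010010100
Subtract via negate-and-add: invert 0010010100 + 1 = 1101101100 (i.e. -148).
  1000101011
+ 1101101100
= 0110010111  (discard carry-out 1)
Result 0110010111: MSB = 0 → value 407.
Both addends (after negating the subtrahend) are negative but the stored result is non-negative: signed overflow. The true value -469 − 148 = -617 lies outside [-512, 511].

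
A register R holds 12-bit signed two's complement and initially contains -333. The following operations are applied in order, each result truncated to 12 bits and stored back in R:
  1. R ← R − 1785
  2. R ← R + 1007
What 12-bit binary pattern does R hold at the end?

Start: R = -333 = 111010110011.
R = -333 − 1785 = -2118; wraps to 1978 = 011110111010
R = 1978 + 1007 = 2985; wraps to -1111 = 101110101001

101110101001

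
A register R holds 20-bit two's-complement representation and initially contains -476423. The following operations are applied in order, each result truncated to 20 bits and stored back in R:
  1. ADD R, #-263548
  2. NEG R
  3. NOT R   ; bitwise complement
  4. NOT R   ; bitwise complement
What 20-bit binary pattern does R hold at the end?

Start: R = -476423 = 10001011101011111001.
R = -476423 + (-263548) = -739971; wraps to 308605 = 01001011010101111101
R = −(308605) = -308605 = 10110100101010000011
R = NOT 10110100101010000011 = 01001011010101111100 = 308604
R = NOT 01001011010101111100 = 10110100101010000011 = -308605

10110100101010000011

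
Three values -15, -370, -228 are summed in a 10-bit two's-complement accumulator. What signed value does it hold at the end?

-15 + (-370) = -385 (1001111111)
-385 + (-228) = -613 → wraps to 411 (0110011011)

411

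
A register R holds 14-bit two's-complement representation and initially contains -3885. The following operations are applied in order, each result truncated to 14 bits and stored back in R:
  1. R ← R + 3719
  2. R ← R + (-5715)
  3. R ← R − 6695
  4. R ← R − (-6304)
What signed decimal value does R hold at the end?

-6272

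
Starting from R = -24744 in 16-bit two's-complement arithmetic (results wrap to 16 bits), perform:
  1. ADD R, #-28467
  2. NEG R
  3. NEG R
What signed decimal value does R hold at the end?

Start: R = -24744 = 1001111101011000.
R = -24744 + (-28467) = -53211; wraps to 12325 = 0011000000100101
R = −(12325) = -12325 = 1100111111011011
R = −(-12325) = 12325 = 0011000000100101

12325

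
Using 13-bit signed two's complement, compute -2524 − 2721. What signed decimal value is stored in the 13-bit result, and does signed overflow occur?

-2524 → 1011000100100
2721 → 0101010100001
Subtract via negate-and-add: invert 0101010100001 + 1 = 1010101011111 (i.e. -2721).
  1011000100100
+ 1010101011111
= 0101110000011  (discard carry-out 1)
Result 0101110000011: MSB = 0 → value 2947.
Both addends (after negating the subtrahend) are negative but the stored result is non-negative: signed overflow. The true value -2524 − 2721 = -5245 lies outside [-4096, 4095].

2947; overflow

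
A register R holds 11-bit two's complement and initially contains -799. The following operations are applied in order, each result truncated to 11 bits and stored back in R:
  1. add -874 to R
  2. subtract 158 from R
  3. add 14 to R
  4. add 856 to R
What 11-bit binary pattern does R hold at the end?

10000111111

Start: R = -799 = 10011100001.
R = -799 + (-874) = -1673; wraps to 375 = 00101110111
R = 375 − 158 = 217 = 00011011001
R = 217 + 14 = 231 = 00011100111
R = 231 + 856 = 1087; wraps to -961 = 10000111111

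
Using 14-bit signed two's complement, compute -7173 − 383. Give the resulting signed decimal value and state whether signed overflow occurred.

-7173 → 10001111111011
383 → 00000101111111
Subtract via negate-and-add: invert 00000101111111 + 1 = 11111010000001 (i.e. -383).
  10001111111011
+ 11111010000001
= 10001001111100  (discard carry-out 1)
Result 10001001111100: MSB = 1 → 8828 − 16384 = -7556.
Both addends (after negating the subtrahend) are negative and so is the stored result: no signed overflow.

-7556; no overflow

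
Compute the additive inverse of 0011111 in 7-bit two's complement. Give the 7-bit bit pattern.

1100001

Invert: 1100000. Add 1: 1100001.
Check: 0011111 = 31, 1100001 = -31.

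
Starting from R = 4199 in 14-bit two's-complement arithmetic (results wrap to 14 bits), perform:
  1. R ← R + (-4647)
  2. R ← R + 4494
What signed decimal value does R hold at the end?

4046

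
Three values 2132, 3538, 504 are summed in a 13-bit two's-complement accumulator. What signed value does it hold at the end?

-2018

2132 + 3538 = 5670 → wraps to -2522 (1011000100110)
-2522 + 504 = -2018 (1100000011110)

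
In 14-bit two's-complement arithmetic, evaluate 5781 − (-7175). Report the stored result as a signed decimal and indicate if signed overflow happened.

-3428; overflow

5781 → 01011010010101
-7175 → 10001111111001
Subtract via negate-and-add: invert 10001111111001 + 1 = 01110000000111 (i.e. 7175).
  01011010010101
+ 01110000000111
= 11001010011100
Result 11001010011100: MSB = 1 → 12956 − 16384 = -3428.
Both addends (after negating the subtrahend) are non-negative but the stored result is negative: signed overflow. The true value 5781 − (-7175) = 12956 lies outside [-8192, 8191].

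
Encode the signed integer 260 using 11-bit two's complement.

260 is non-negative, so write it directly in 11 bits: 00100000100.

00100000100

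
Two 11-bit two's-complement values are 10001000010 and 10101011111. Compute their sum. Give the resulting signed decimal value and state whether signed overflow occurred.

417; overflow

10001000010 = -958 (signed)
10101011111 = -673 (signed)
  10001000010
+ 10101011111
= 00110100001  (discard carry-out 1)
Result 00110100001: MSB = 0 → value 417.
Both addends are negative but the stored result is non-negative: signed overflow. The true value -958 + (-673) = -1631 lies outside [-1024, 1023].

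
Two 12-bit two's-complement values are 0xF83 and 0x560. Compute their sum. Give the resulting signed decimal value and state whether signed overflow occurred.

1251; no overflow

0xF83 = 111110000011 = -125 (signed)
0x560 = 010101100000 = 1376 (signed)
  111110000011
+ 010101100000
= 010011100011  (discard carry-out 1)
Result 010011100011: MSB = 0 → value 1251.
Addends have opposite signs, so signed overflow cannot occur.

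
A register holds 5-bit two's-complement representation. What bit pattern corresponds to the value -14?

|-14| = 14 = 01110 in 5 bits.
Invert the bits: 10001. Add 1: 10010.

10010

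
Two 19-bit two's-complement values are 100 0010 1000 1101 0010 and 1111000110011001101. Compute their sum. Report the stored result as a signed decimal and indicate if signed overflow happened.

243103; overflow

100 0010 1000 1101 0010 → 1000010100011010010 = -251694 (signed)
1111000110011001101 = -29491 (signed)
  1000010100011010010
+ 1111000110011001101
= 0111011010110011111  (discard carry-out 1)
Result 0111011010110011111: MSB = 0 → value 243103.
Both addends are negative but the stored result is non-negative: signed overflow. The true value -251694 + (-29491) = -281185 lies outside [-262144, 262143].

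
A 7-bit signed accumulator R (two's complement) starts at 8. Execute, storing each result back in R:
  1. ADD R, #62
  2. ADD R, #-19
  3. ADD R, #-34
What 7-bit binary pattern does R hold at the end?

0010001

Start: R = 8 = 0001000.
R = 8 + 62 = 70; wraps to -58 = 1000110
R = -58 + (-19) = -77; wraps to 51 = 0110011
R = 51 + (-34) = 17 = 0010001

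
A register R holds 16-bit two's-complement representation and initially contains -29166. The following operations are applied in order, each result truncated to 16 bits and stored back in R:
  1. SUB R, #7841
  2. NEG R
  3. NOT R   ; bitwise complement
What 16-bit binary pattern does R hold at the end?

0110111101110000

Start: R = -29166 = 1000111000010010.
R = -29166 − 7841 = -37007; wraps to 28529 = 0110111101110001
R = −(28529) = -28529 = 1001000010001111
R = NOT 1001000010001111 = 0110111101110000 = 28528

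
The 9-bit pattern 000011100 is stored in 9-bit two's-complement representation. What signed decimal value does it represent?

28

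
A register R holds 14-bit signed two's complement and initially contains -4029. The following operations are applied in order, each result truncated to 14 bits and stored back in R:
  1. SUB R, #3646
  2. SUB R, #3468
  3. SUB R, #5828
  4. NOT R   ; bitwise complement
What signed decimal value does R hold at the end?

586

Start: R = -4029 = 11000001000011.
R = -4029 − 3646 = -7675 = 10001000000101
R = -7675 − 3468 = -11143; wraps to 5241 = 01010001111001
R = 5241 − 5828 = -587 = 11110110110101
R = NOT 11110110110101 = 00001001001010 = 586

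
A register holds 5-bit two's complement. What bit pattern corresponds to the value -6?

|-6| = 6 = 00110 in 5 bits.
Invert the bits: 11001. Add 1: 11010.

11010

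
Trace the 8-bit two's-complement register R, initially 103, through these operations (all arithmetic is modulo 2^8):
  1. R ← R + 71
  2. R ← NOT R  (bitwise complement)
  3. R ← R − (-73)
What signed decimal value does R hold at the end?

-102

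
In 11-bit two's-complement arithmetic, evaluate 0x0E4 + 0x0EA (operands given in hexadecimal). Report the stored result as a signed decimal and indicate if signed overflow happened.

462; no overflow

0x0E4 = 00011100100 = 228 (signed)
0x0EA = 00011101010 = 234 (signed)
  00011100100
+ 00011101010
= 00111001110
Result 00111001110: MSB = 0 → value 462.
Both addends are non-negative and so is the stored result: no signed overflow.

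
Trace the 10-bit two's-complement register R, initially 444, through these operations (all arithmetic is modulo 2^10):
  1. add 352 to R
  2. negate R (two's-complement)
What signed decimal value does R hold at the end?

228

Start: R = 444 = 0110111100.
R = 444 + 352 = 796; wraps to -228 = 1100011100
R = −(-228) = 228 = 0011100100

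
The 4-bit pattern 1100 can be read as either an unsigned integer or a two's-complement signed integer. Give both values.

Unsigned: 1100 = 12.
Signed: MSB=1 → 12 − 16 = -4.

unsigned = 12, signed = -4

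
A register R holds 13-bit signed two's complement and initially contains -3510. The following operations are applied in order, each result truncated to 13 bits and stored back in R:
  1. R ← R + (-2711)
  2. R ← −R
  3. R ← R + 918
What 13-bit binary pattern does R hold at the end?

1101111100011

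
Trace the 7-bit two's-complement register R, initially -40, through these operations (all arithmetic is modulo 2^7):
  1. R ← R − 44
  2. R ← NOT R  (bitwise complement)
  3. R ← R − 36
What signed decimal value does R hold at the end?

47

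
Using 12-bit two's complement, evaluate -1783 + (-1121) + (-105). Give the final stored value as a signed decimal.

-1783 + (-1121) = -2904 → wraps to 1192 (010010101000)
1192 + (-105) = 1087 (010000111111)

1087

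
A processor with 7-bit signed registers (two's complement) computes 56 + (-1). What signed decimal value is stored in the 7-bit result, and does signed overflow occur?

56 → 0111000
-1 → 1111111
  0111000
+ 1111111
= 0110111  (discard carry-out 1)
Result 0110111: MSB = 0 → value 55.
Addends have opposite signs, so signed overflow cannot occur.

55; no overflow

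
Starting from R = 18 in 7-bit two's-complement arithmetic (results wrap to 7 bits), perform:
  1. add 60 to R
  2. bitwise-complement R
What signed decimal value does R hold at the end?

49

Start: R = 18 = 0010010.
R = 18 + 60 = 78; wraps to -50 = 1001110
R = NOT 1001110 = 0110001 = 49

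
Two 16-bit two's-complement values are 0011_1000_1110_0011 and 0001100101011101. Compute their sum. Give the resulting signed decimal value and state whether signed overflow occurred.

0011_1000_1110_0011 → 0011100011100011 = 14563 (signed)
0001100101011101 = 6493 (signed)
  0011100011100011
+ 0001100101011101
= 0101001001000000
Result 0101001001000000: MSB = 0 → value 21056.
Both addends are non-negative and so is the stored result: no signed overflow.

21056; no overflow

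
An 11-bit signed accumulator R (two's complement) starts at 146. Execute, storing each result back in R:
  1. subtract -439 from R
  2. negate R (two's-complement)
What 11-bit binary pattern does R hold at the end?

Start: R = 146 = 00010010010.
R = 146 − (-439) = 585 = 01001001001
R = −(585) = -585 = 10110110111

10110110111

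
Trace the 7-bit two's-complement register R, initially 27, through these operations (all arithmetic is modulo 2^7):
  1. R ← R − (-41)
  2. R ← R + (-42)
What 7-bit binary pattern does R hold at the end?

0011010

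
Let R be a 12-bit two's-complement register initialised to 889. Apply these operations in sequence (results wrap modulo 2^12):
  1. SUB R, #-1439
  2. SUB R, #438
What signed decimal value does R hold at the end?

Start: R = 889 = 001101111001.
R = 889 − (-1439) = 2328; wraps to -1768 = 100100011000
R = -1768 − 438 = -2206; wraps to 1890 = 011101100010

1890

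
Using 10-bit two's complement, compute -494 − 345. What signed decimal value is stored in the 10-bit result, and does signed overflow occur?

185; overflow

-494 → 1000010010
345 → 0101011001
Subtract via negate-and-add: invert 0101011001 + 1 = 1010100111 (i.e. -345).
  1000010010
+ 1010100111
= 0010111001  (discard carry-out 1)
Result 0010111001: MSB = 0 → value 185.
Both addends (after negating the subtrahend) are negative but the stored result is non-negative: signed overflow. The true value -494 − 345 = -839 lies outside [-512, 511].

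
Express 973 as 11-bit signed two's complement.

973 is non-negative, so write it directly in 11 bits: 01111001101.

01111001101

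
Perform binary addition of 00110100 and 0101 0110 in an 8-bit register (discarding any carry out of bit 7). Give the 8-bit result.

10001010

  00110100
+ 01010110
= 10001010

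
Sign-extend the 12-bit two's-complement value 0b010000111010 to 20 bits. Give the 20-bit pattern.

00000000010000111010

MSB of 010000111010 is 0; replicate it into the new high bits.
00000000|010000111010 → 00000000010000111010 (still 1082).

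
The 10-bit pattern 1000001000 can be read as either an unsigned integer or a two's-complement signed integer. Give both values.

Unsigned: 1000001000 = 520.
Signed: MSB=1 → 520 − 1024 = -504.

unsigned = 520, signed = -504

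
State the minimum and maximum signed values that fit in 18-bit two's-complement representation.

min = -131072, max = 131071

Minimum: −2^17 = -131072.
Maximum: 2^17 − 1 = 131071.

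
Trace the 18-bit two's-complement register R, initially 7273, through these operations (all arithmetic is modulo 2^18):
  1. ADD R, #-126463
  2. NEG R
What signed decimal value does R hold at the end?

Start: R = 7273 = 000001110001101001.
R = 7273 + (-126463) = -119190 = 100010111001101010
R = −(-119190) = 119190 = 011101000110010110

119190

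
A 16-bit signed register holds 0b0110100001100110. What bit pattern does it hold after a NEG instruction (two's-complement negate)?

Invert: 1001011110011001. Add 1: 1001011110011010.

1001011110011010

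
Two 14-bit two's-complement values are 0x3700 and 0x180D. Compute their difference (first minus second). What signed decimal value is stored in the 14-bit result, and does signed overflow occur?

0x3700 = 11011100000000 = -2304 (signed)
0x180D = 01100000001101 = 6157 (signed)
Subtract via negate-and-add: invert 01100000001101 + 1 = 10011111110011 (i.e. -6157).
  11011100000000
+ 10011111110011
= 01111011110011  (discard carry-out 1)
Result 01111011110011: MSB = 0 → value 7923.
Both addends (after negating the subtrahend) are negative but the stored result is non-negative: signed overflow. The true value -2304 − 6157 = -8461 lies outside [-8192, 8191].

7923; overflow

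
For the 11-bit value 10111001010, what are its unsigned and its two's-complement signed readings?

unsigned = 1482, signed = -566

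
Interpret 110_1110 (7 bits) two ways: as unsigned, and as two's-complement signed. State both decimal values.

Unsigned: 1101110 = 110.
Signed: MSB=1 → 110 − 128 = -18.

unsigned = 110, signed = -18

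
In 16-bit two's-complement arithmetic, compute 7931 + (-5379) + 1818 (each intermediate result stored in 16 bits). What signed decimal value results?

7931 + (-5379) = 2552 (0000100111111000)
2552 + 1818 = 4370 (0001000100010010)

4370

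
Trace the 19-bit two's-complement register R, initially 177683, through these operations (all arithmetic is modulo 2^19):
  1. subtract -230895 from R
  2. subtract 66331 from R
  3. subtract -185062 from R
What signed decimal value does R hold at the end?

3021

Start: R = 177683 = 0101011011000010011.
R = 177683 − (-230895) = 408578; wraps to -115710 = 1100011110000000010
R = -115710 − 66331 = -182041 = 1010011100011100111
R = -182041 − (-185062) = 3021 = 0000000101111001101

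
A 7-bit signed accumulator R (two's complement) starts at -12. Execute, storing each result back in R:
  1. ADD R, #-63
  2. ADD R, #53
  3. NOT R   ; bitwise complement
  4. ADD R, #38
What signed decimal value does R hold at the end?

59

Start: R = -12 = 1110100.
R = -12 + (-63) = -75; wraps to 53 = 0110101
R = 53 + 53 = 106; wraps to -22 = 1101010
R = NOT 1101010 = 0010101 = 21
R = 21 + 38 = 59 = 0111011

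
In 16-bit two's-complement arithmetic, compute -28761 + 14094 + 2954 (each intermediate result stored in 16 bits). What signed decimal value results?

-11713

-28761 + 14094 = -14667 (1100011010110101)
-14667 + 2954 = -11713 (1101001000111111)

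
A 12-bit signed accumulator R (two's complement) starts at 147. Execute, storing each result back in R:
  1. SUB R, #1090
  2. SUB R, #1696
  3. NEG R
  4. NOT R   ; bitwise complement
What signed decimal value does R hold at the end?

Start: R = 147 = 000010010011.
R = 147 − 1090 = -943 = 110001010001
R = -943 − 1696 = -2639; wraps to 1457 = 010110110001
R = −(1457) = -1457 = 101001001111
R = NOT 101001001111 = 010110110000 = 1456

1456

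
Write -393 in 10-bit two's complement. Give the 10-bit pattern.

1001110111

|-393| = 393 = 0110001001 in 10 bits.
Invert the bits: 1001110110. Add 1: 1001110111.
Check: 1001110111 reads as 631 − 1024 = -393.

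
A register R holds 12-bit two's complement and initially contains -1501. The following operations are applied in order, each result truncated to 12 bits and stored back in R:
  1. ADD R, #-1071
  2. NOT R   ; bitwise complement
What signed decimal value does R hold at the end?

-1525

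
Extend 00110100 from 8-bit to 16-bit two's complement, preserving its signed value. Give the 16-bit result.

0000000000110100

MSB of 00110100 is 0; replicate it into the new high bits.
00000000|00110100 → 0000000000110100 (still 52).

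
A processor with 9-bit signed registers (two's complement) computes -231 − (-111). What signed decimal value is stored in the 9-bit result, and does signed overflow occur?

-120; no overflow

-231 → 100011001
-111 → 110010001
Subtract via negate-and-add: invert 110010001 + 1 = 001101111 (i.e. 111).
  100011001
+ 001101111
= 110001000
Result 110001000: MSB = 1 → 392 − 512 = -120.
Addends (after negating the subtrahend) have opposite signs, so signed overflow cannot occur.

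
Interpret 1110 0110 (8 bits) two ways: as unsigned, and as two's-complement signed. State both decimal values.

unsigned = 230, signed = -26

Unsigned: 11100110 = 230.
Signed: MSB=1 → 230 − 256 = -26.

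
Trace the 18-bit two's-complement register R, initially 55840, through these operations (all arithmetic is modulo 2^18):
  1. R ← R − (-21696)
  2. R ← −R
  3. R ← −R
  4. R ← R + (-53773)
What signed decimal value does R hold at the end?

Start: R = 55840 = 001101101000100000.
R = 55840 − (-21696) = 77536 = 010010111011100000
R = −(77536) = -77536 = 101101000100100000
R = −(-77536) = 77536 = 010010111011100000
R = 77536 + (-53773) = 23763 = 000101110011010011

23763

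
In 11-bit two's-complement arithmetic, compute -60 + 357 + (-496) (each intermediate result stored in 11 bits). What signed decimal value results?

-199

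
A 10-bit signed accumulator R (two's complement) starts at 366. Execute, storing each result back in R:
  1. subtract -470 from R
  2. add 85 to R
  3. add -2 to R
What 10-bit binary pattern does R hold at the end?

Start: R = 366 = 0101101110.
R = 366 − (-470) = 836; wraps to -188 = 1101000100
R = -188 + 85 = -103 = 1110011001
R = -103 + (-2) = -105 = 1110010111

1110010111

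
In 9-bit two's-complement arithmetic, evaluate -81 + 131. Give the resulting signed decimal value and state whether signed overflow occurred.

-81 → 110101111
131 → 010000011
  110101111
+ 010000011
= 000110010  (discard carry-out 1)
Result 000110010: MSB = 0 → value 50.
Addends have opposite signs, so signed overflow cannot occur.

50; no overflow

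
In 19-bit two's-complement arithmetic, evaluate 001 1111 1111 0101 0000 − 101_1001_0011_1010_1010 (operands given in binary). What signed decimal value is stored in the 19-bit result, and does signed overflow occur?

-234586; overflow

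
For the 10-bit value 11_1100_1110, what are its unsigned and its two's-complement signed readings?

unsigned = 974, signed = -50

Unsigned: 1111001110 = 974.
Signed: MSB=1 → 974 − 1024 = -50.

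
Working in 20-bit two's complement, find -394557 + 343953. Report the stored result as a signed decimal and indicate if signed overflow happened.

-50604; no overflow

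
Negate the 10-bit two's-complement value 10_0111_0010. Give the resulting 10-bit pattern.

0110001110

Invert: 0110001101. Add 1: 0110001110.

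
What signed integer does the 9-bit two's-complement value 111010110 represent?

MSB is 1, so the value is negative.
Unsigned reading: 470. Subtract 2^9 = 512: 470 − 512 = -42.

-42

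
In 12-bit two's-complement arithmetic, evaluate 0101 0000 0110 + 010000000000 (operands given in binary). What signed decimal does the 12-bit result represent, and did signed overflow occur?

-1786; overflow

0101 0000 0110 → 010100000110 = 1286 (signed)
010000000000 = 1024 (signed)
  010100000110
+ 010000000000
= 100100000110
Result 100100000110: MSB = 1 → 2310 − 4096 = -1786.
Both addends are non-negative but the stored result is negative: signed overflow. The true value 1286 + 1024 = 2310 lies outside [-2048, 2047].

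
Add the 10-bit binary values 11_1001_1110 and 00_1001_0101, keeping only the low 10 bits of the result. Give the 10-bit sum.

0000110011

  1110011110
+ 0010010101
= 0000110011  (discard carry-out 1)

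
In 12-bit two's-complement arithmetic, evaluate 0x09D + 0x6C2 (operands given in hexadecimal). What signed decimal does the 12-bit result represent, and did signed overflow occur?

1887; no overflow

0x09D = 000010011101 = 157 (signed)
0x6C2 = 011011000010 = 1730 (signed)
  000010011101
+ 011011000010
= 011101011111
Result 011101011111: MSB = 0 → value 1887.
Both addends are non-negative and so is the stored result: no signed overflow.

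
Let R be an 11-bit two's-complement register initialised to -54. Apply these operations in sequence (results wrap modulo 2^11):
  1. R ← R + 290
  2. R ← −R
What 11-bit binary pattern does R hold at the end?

11100010100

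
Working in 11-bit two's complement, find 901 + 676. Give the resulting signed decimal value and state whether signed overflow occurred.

-471; overflow

901 → 01110000101
676 → 01010100100
  01110000101
+ 01010100100
= 11000101001
Result 11000101001: MSB = 1 → 1577 − 2048 = -471.
Both addends are non-negative but the stored result is negative: signed overflow. The true value 901 + 676 = 1577 lies outside [-1024, 1023].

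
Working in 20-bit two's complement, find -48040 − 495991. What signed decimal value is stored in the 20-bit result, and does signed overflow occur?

504545; overflow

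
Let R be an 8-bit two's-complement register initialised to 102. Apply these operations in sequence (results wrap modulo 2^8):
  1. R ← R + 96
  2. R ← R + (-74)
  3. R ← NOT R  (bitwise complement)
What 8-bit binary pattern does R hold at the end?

10000011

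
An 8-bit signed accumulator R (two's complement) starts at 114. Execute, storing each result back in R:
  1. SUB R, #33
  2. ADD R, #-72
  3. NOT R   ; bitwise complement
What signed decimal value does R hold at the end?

-10

Start: R = 114 = 01110010.
R = 114 − 33 = 81 = 01010001
R = 81 + (-72) = 9 = 00001001
R = NOT 00001001 = 11110110 = -10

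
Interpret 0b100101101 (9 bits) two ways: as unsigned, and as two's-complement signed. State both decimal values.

Unsigned: 100101101 = 301.
Signed: MSB=1 → 301 − 512 = -211.

unsigned = 301, signed = -211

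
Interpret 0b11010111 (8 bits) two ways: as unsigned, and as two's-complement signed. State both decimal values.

unsigned = 215, signed = -41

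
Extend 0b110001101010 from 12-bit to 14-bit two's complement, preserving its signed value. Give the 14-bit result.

11110001101010

MSB of 110001101010 is 1; replicate it into the new high bits.
11|110001101010 → 11110001101010 (still -918).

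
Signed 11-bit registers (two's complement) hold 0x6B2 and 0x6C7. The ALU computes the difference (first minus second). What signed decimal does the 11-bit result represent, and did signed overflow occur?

0x6B2 = 11010110010 = -334 (signed)
0x6C7 = 11011000111 = -313 (signed)
Subtract via negate-and-add: invert 11011000111 + 1 = 00100111001 (i.e. 313).
  11010110010
+ 00100111001
= 11111101011
Result 11111101011: MSB = 1 → 2027 − 2048 = -21.
Addends (after negating the subtrahend) have opposite signs, so signed overflow cannot occur.

-21; no overflow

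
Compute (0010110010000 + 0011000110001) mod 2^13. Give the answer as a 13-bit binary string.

  0010110010000
+ 0011000110001
= 0101111000001

0101111000001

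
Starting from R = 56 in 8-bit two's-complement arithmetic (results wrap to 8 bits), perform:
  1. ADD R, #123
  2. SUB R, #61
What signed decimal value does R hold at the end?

Start: R = 56 = 00111000.
R = 56 + 123 = 179; wraps to -77 = 10110011
R = -77 − 61 = -138; wraps to 118 = 01110110

118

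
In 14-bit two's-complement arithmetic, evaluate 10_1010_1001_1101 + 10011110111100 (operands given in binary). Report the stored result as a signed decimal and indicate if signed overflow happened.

4697; overflow

10_1010_1001_1101 → 10101010011101 = -5475 (signed)
10011110111100 = -6212 (signed)
  10101010011101
+ 10011110111100
= 01001001011001  (discard carry-out 1)
Result 01001001011001: MSB = 0 → value 4697.
Both addends are negative but the stored result is non-negative: signed overflow. The true value -5475 + (-6212) = -11687 lies outside [-8192, 8191].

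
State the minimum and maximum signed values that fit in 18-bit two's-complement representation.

min = -131072, max = 131071

Minimum: −2^17 = -131072.
Maximum: 2^17 − 1 = 131071.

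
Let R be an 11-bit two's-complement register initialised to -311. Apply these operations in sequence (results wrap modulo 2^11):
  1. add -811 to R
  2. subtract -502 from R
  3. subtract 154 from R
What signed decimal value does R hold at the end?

-774

Start: R = -311 = 11011001001.
R = -311 + (-811) = -1122; wraps to 926 = 01110011110
R = 926 − (-502) = 1428; wraps to -620 = 10110010100
R = -620 − 154 = -774 = 10011111010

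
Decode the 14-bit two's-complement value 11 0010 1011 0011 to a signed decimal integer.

-3405

MSB is 1, so the value is negative.
Invert: 00110101001100. Add 1: 00110101001101 = 3405. So the value is −3405.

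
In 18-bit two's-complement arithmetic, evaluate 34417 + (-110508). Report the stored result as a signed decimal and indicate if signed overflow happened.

-76091; no overflow

34417 → 001000011001110001
-110508 → 100101000001010100
  001000011001110001
+ 100101000001010100
= 101101011011000101
Result 101101011011000101: MSB = 1 → 186053 − 262144 = -76091.
Addends have opposite signs, so signed overflow cannot occur.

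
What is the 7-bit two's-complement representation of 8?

0001000

8 is non-negative, so write it directly in 7 bits: 0001000.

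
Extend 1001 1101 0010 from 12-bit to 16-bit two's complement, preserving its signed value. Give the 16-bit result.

1111100111010010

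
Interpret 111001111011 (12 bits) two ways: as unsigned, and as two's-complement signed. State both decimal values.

unsigned = 3707, signed = -389

Unsigned: 111001111011 = 3707.
Signed: MSB=1 → 3707 − 4096 = -389.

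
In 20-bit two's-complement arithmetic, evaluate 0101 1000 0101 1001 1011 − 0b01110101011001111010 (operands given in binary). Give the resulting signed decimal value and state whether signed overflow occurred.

-119007; no overflow

0101 1000 0101 1001 1011 → 01011000010110011011 = 361883 (signed)
0b01110101011001111010 → 01110101011001111010 = 480890 (signed)
Subtract via negate-and-add: invert 01110101011001111010 + 1 = 10001010100110000110 (i.e. -480890).
  01011000010110011011
+ 10001010100110000110
= 11100010111100100001
Result 11100010111100100001: MSB = 1 → 929569 − 1048576 = -119007.
Addends (after negating the subtrahend) have opposite signs, so signed overflow cannot occur.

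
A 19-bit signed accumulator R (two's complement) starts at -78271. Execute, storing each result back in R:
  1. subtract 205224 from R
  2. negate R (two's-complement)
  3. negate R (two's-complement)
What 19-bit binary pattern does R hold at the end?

Start: R = -78271 = 1101100111001000001.
R = -78271 − 205224 = -283495; wraps to 240793 = 0111010110010011001
R = −(240793) = -240793 = 1000101001101100111
R = −(-240793) = 240793 = 0111010110010011001

0111010110010011001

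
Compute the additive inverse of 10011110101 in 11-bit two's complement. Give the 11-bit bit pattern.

Invert: 01100001010. Add 1: 01100001011.

01100001011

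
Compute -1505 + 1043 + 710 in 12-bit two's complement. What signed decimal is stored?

-1505 + 1043 = -462 (111000110010)
-462 + 710 = 248 (000011111000)

248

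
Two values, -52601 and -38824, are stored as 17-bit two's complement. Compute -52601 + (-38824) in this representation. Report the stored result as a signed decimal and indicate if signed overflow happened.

-52601 → 10011001010000111
-38824 → 10110100001011000
  10011001010000111
+ 10110100001011000
= 01001101011011111  (discard carry-out 1)
Result 01001101011011111: MSB = 0 → value 39647.
Both addends are negative but the stored result is non-negative: signed overflow. The true value -52601 + (-38824) = -91425 lies outside [-65536, 65535].

39647; overflow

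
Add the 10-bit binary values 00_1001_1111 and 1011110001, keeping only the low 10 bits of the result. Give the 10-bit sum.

1110010000

  0010011111
+ 1011110001
= 1110010000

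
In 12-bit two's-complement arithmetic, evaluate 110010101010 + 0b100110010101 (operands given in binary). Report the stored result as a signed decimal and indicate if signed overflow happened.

1599; overflow

110010101010 = -854 (signed)
0b100110010101 → 100110010101 = -1643 (signed)
  110010101010
+ 100110010101
= 011000111111  (discard carry-out 1)
Result 011000111111: MSB = 0 → value 1599.
Both addends are negative but the stored result is non-negative: signed overflow. The true value -854 + (-1643) = -2497 lies outside [-2048, 2047].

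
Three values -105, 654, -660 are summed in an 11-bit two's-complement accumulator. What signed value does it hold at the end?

-111

-105 + 654 = 549 (01000100101)
549 + (-660) = -111 (11110010001)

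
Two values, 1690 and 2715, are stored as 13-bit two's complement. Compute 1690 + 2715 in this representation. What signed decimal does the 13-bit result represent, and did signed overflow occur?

-3787; overflow

1690 → 0011010011010
2715 → 0101010011011
  0011010011010
+ 0101010011011
= 1000100110101
Result 1000100110101: MSB = 1 → 4405 − 8192 = -3787.
Both addends are non-negative but the stored result is negative: signed overflow. The true value 1690 + 2715 = 4405 lies outside [-4096, 4095].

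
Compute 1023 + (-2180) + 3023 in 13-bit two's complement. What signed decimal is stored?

1023 + (-2180) = -1157 (1101101111011)
-1157 + 3023 = 1866 (0011101001010)

1866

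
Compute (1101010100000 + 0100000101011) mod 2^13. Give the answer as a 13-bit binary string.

  1101010100000
+ 0100000101011
= 0001011001011  (discard carry-out 1)

0001011001011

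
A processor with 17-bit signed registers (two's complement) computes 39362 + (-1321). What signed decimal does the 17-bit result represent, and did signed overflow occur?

39362 → 01001100111000010
-1321 → 11111101011010111
  01001100111000010
+ 11111101011010111
= 01001010010011001  (discard carry-out 1)
Result 01001010010011001: MSB = 0 → value 38041.
Addends have opposite signs, so signed overflow cannot occur.

38041; no overflow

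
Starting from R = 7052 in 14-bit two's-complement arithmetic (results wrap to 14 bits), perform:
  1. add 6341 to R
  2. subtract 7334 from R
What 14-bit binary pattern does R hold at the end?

01011110101011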